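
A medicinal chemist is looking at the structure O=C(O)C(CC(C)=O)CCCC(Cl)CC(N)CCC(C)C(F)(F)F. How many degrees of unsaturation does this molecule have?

Molecular formula: C16H27ClF3NO3.
DoU = (2C + 2 + N − H − X) / 2, where X is the halogen count and O/S are ignored.
    = (2·16 + 2 + 1 − 27 − 4) / 2 = 4 / 2 = 2.

2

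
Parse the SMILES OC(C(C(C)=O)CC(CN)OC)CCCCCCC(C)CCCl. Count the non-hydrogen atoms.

23

Every atom symbol written in the SMILES (organic subset) is one heavy atom; implicit H are not written.
Heavy atoms by element → C:18, Cl:1, N:1, O:3.
Total: 23.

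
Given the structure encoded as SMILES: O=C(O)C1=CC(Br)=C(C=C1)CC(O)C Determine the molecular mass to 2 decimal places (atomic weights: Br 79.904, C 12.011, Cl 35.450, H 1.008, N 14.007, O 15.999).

First, the molecular formula is C10H11BrO3 (counting implicit H from valence).
  Br: 1 × 79.904 = 79.904
  C: 10 × 12.011 = 120.110
  H: 11 × 1.008 = 11.088
  O: 3 × 15.999 = 47.997
Sum: 1×79.904 + 10×12.011 + 11×1.008 + 3×15.999 = 259.099 → 259.10 g/mol.

259.10 g/mol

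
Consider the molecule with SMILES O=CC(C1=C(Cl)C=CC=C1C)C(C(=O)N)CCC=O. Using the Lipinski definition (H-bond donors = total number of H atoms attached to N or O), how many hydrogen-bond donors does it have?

Donors: find every N or O and count the H atoms it carries.
  atom 1 (O): bond orders sum to 2 → 0 H
  atom 14 (O): bond orders sum to 2 → 0 H
  atom 15 (N): bond orders sum to 1 → 2 H
  atom 19 (O): bond orders sum to 2 → 0 H
Lipinski HBD = 2.

2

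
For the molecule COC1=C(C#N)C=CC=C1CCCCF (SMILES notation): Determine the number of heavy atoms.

15

Every atom symbol written in the SMILES (organic subset) is one heavy atom; implicit H are not written.
Heavy atoms by element → C:12, F:1, N:1, O:1.
Total: 15.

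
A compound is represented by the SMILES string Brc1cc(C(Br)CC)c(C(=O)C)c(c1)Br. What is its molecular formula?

C11H11Br3O

Walk through each heavy atom and fill implicit hydrogens from standard valence (C 4, N 3, O 2, S 2, halogen 1); for lowercase aromatic atoms, an aromatic c carries 1 H when it has two neighbours and 0 H with three, and aromatic n carries 0 H:
  atom 1: Br (halogen, monovalent) → 0 H
  atom 2: aromatic c, 3 neighbours → 0 H
  atom 3: aromatic c, 2 neighbours → 1 H
  atom 4: aromatic c, 3 neighbours → 0 H
  atom 5: C, bond orders sum to 3 (valence 4) → 1 H
  atom 6: Br (halogen, monovalent) → 0 H
  atom 7: C, bond orders sum to 2 (valence 4) → 2 H
  atom 8: C, bond orders sum to 1 (valence 4) → 3 H
  atom 9: aromatic c, 3 neighbours → 0 H
  atom 10: C, bond orders sum to 4 (valence 4) → 0 H
  atom 11: O, bond orders sum to 2 (valence 2) → 0 H
  atom 12: C, bond orders sum to 1 (valence 4) → 3 H
  atom 13: aromatic c, 3 neighbours → 0 H
  atom 14: aromatic c, 2 neighbours → 1 H
  atom 15: Br (halogen, monovalent) → 0 H
Totals → C:11, H:11, Br:3, O:1.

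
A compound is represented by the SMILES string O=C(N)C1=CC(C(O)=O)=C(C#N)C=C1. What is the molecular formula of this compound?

C9H6N2O3

Walk through each heavy atom and fill implicit hydrogens from standard valence (C 4, N 3, O 2, S 2, halogen 1):
  atom 1: O, bond orders sum to 2 (valence 2) → 0 H
  atom 2: C, bond orders sum to 4 (valence 4) → 0 H
  atom 3: N, bond orders sum to 1 (valence 3) → 2 H
  atom 4: C, bond orders sum to 4 (valence 4) → 0 H
  atom 5: C, bond orders sum to 3 (valence 4) → 1 H
  atom 6: C, bond orders sum to 4 (valence 4) → 0 H
  atom 7: C, bond orders sum to 4 (valence 4) → 0 H
  atom 8: O, bond orders sum to 1 (valence 2) → 1 H
  atom 9: O, bond orders sum to 2 (valence 2) → 0 H
  atom 10: C, bond orders sum to 4 (valence 4) → 0 H
  atom 11: C, bond orders sum to 4 (valence 4) → 0 H
  atom 12: N, bond orders sum to 3 (valence 3) → 0 H
  atom 13: C, bond orders sum to 3 (valence 4) → 1 H
  atom 14: C, bond orders sum to 3 (valence 4) → 1 H
Totals → C:9, H:6, N:2, O:3.
In Hill order: C9H6N2O3.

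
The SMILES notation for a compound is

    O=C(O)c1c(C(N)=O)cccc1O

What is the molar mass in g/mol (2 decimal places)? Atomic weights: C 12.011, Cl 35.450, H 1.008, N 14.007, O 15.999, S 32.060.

181.15 g/mol

First, the molecular formula is C8H7NO4 (counting implicit H from valence).
  C: 8 × 12.011 = 96.088
  H: 7 × 1.008 = 7.056
  N: 1 × 14.007 = 14.007
  O: 4 × 15.999 = 63.996
Sum: 8×12.011 + 7×1.008 + 1×14.007 + 4×15.999 = 181.147 → 181.15 g/mol.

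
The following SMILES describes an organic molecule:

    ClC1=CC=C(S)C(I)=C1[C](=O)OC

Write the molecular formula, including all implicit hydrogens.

C8H6ClIO2S

Walk through each heavy atom and fill implicit hydrogens from standard valence (C 4, N 3, O 2, S 2, halogen 1):
  atom 1: Cl (halogen, monovalent) → 0 H
  atom 2: C, bond orders sum to 4 (valence 4) → 0 H
  atom 3: C, bond orders sum to 3 (valence 4) → 1 H
  atom 4: C, bond orders sum to 3 (valence 4) → 1 H
  atom 5: C, bond orders sum to 4 (valence 4) → 0 H
  atom 6: S, bond orders sum to 1 (valence 2) → 1 H
  atom 7: C, bond orders sum to 4 (valence 4) → 0 H
  atom 8: I (halogen, monovalent) → 0 H
  atom 9: C, bond orders sum to 4 (valence 4) → 0 H
  atom 10: C with explicit H count 0
  atom 11: O, bond orders sum to 2 (valence 2) → 0 H
  atom 12: O, bond orders sum to 2 (valence 2) → 0 H
  atom 13: C, bond orders sum to 1 (valence 4) → 3 H
Totals → C:8, H:6, Cl:1, I:1, O:2, S:1.
In Hill order: C8H6ClIO2S.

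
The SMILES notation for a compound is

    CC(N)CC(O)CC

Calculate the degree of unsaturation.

0

Degree of unsaturation = (number of rings) + (number of π bonds).
Ring closures in the SMILES: 0.
π bonds: none → 0 DoU from unsaturation.
Total DoU = 0 + 0 = 0.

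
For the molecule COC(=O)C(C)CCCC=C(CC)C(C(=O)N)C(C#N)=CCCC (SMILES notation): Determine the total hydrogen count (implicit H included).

30

Walk through each heavy atom and fill implicit hydrogens from standard valence (C 4, N 3, O 2, S 2, halogen 1):
  atom 1: C, bond orders sum to 1 (valence 4) → 3 H
  atom 2: O, bond orders sum to 2 (valence 2) → 0 H
  atom 3: C, bond orders sum to 4 (valence 4) → 0 H
  atom 4: O, bond orders sum to 2 (valence 2) → 0 H
  atom 5: C, bond orders sum to 3 (valence 4) → 1 H
  atom 6: C, bond orders sum to 1 (valence 4) → 3 H
  atom 7: C, bond orders sum to 2 (valence 4) → 2 H
  atom 8: C, bond orders sum to 2 (valence 4) → 2 H
  atom 9: C, bond orders sum to 2 (valence 4) → 2 H
  atom 10: C, bond orders sum to 3 (valence 4) → 1 H
  atom 11: C, bond orders sum to 4 (valence 4) → 0 H
  atom 12: C, bond orders sum to 2 (valence 4) → 2 H
  atom 13: C, bond orders sum to 1 (valence 4) → 3 H
  atom 14: C, bond orders sum to 3 (valence 4) → 1 H
  atom 15: C, bond orders sum to 4 (valence 4) → 0 H
  atom 16: O, bond orders sum to 2 (valence 2) → 0 H
  atom 17: N, bond orders sum to 1 (valence 3) → 2 H
  atom 18: C, bond orders sum to 4 (valence 4) → 0 H
  atom 19: C, bond orders sum to 4 (valence 4) → 0 H
  atom 20: N, bond orders sum to 3 (valence 3) → 0 H
  atom 21: C, bond orders sum to 3 (valence 4) → 1 H
  atom 22: C, bond orders sum to 2 (valence 4) → 2 H
  atom 23: C, bond orders sum to 2 (valence 4) → 2 H
  atom 24: C, bond orders sum to 1 (valence 4) → 3 H
Total hydrogens: 30.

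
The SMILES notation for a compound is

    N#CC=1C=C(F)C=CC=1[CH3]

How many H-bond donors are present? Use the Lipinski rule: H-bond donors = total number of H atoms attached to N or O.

0

Donors: find every N or O and count the H atoms it carries.
  atom 1 (N): bond orders sum to 3 → 0 H
Lipinski HBD = 0.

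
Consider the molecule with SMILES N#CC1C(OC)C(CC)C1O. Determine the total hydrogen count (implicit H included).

Walk through each heavy atom and fill implicit hydrogens from standard valence (C 4, N 3, O 2, S 2, halogen 1):
  atom 1: N, bond orders sum to 3 (valence 3) → 0 H
  atom 2: C, bond orders sum to 4 (valence 4) → 0 H
  atom 3: C, bond orders sum to 3 (valence 4) → 1 H
  atom 4: C, bond orders sum to 3 (valence 4) → 1 H
  atom 5: O, bond orders sum to 2 (valence 2) → 0 H
  atom 6: C, bond orders sum to 1 (valence 4) → 3 H
  atom 7: C, bond orders sum to 3 (valence 4) → 1 H
  atom 8: C, bond orders sum to 2 (valence 4) → 2 H
  atom 9: C, bond orders sum to 1 (valence 4) → 3 H
  atom 10: C, bond orders sum to 3 (valence 4) → 1 H
  atom 11: O, bond orders sum to 1 (valence 2) → 1 H
Total hydrogens: 13.

13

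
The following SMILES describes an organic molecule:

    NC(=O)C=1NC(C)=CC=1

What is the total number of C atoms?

Count every carbon token in the SMILES (each C, including those in ring-closure positions and inside branches).
Carbon count: 6.

6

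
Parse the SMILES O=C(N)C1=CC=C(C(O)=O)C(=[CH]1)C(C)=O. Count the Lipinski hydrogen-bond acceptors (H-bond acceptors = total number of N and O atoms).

N atoms: 1; O atoms: 4.
Lipinski HBA = 1 + 4 = 5.

5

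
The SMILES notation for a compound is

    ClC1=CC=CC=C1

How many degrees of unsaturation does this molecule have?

4

Degree of unsaturation = (number of rings) + (number of π bonds).
Ring closures in the SMILES: 1.
π bonds: 3 double bonds (each 1 DoU) → 3 DoU from unsaturation.
Total DoU = 1 + 3 = 4.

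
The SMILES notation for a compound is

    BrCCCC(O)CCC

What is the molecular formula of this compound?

Walk through each heavy atom and fill implicit hydrogens from standard valence (C 4, N 3, O 2, S 2, halogen 1):
  atom 1: Br (halogen, monovalent) → 0 H
  atom 2: C, bond orders sum to 2 (valence 4) → 2 H
  atom 3: C, bond orders sum to 2 (valence 4) → 2 H
  atom 4: C, bond orders sum to 2 (valence 4) → 2 H
  atom 5: C, bond orders sum to 3 (valence 4) → 1 H
  atom 6: O, bond orders sum to 1 (valence 2) → 1 H
  atom 7: C, bond orders sum to 2 (valence 4) → 2 H
  atom 8: C, bond orders sum to 2 (valence 4) → 2 H
  atom 9: C, bond orders sum to 1 (valence 4) → 3 H
Totals → C:7, H:15, Br:1, O:1.

C7H15BrO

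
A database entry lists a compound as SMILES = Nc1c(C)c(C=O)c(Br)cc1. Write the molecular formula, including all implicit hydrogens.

Walk through each heavy atom and fill implicit hydrogens from standard valence (C 4, N 3, O 2, S 2, halogen 1); for lowercase aromatic atoms, an aromatic c carries 1 H when it has two neighbours and 0 H with three, and aromatic n carries 0 H:
  atom 1: N, bond orders sum to 1 (valence 3) → 2 H
  atom 2: aromatic c, 3 neighbours → 0 H
  atom 3: aromatic c, 3 neighbours → 0 H
  atom 4: C, bond orders sum to 1 (valence 4) → 3 H
  atom 5: aromatic c, 3 neighbours → 0 H
  atom 6: C, bond orders sum to 3 (valence 4) → 1 H
  atom 7: O, bond orders sum to 2 (valence 2) → 0 H
  atom 8: aromatic c, 3 neighbours → 0 H
  atom 9: Br (halogen, monovalent) → 0 H
  atom 10: aromatic c, 2 neighbours → 1 H
  atom 11: aromatic c, 2 neighbours → 1 H
Totals → C:8, H:8, Br:1, N:1, O:1.
In Hill order: C8H8BrNO.

C8H8BrNO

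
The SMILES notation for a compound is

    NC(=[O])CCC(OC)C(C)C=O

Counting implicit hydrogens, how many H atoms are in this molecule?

15

Walk through each heavy atom and fill implicit hydrogens from standard valence (C 4, N 3, O 2, S 2, halogen 1):
  atom 1: N, bond orders sum to 1 (valence 3) → 2 H
  atom 2: C, bond orders sum to 4 (valence 4) → 0 H
  atom 3: O with explicit H count 0
  atom 4: C, bond orders sum to 2 (valence 4) → 2 H
  atom 5: C, bond orders sum to 2 (valence 4) → 2 H
  atom 6: C, bond orders sum to 3 (valence 4) → 1 H
  atom 7: O, bond orders sum to 2 (valence 2) → 0 H
  atom 8: C, bond orders sum to 1 (valence 4) → 3 H
  atom 9: C, bond orders sum to 3 (valence 4) → 1 H
  atom 10: C, bond orders sum to 1 (valence 4) → 3 H
  atom 11: C, bond orders sum to 3 (valence 4) → 1 H
  atom 12: O, bond orders sum to 2 (valence 2) → 0 H
Total hydrogens: 15.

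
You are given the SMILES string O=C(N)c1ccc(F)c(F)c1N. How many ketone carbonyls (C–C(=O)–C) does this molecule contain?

Scan the SMILES for the ketone motif — none present.
Groups that are present: 1 amide, 1 primary amine.

0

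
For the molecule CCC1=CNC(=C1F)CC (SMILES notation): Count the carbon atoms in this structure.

Count every carbon token in the SMILES (each C, including those in ring-closure positions and inside branches).
Carbon count: 8.

8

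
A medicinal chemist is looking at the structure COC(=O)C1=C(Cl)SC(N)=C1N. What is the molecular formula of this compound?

C6H7ClN2O2S

Walk through each heavy atom and fill implicit hydrogens from standard valence (C 4, N 3, O 2, S 2, halogen 1):
  atom 1: C, bond orders sum to 1 (valence 4) → 3 H
  atom 2: O, bond orders sum to 2 (valence 2) → 0 H
  atom 3: C, bond orders sum to 4 (valence 4) → 0 H
  atom 4: O, bond orders sum to 2 (valence 2) → 0 H
  atom 5: C, bond orders sum to 4 (valence 4) → 0 H
  atom 6: C, bond orders sum to 4 (valence 4) → 0 H
  atom 7: Cl (halogen, monovalent) → 0 H
  atom 8: S, bond orders sum to 2 (valence 2) → 0 H
  atom 9: C, bond orders sum to 4 (valence 4) → 0 H
  atom 10: N, bond orders sum to 1 (valence 3) → 2 H
  atom 11: C, bond orders sum to 4 (valence 4) → 0 H
  atom 12: N, bond orders sum to 1 (valence 3) → 2 H
Totals → C:6, H:7, Cl:1, N:2, O:2, S:1.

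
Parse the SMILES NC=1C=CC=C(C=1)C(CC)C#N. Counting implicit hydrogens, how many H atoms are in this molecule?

Walk through each heavy atom and fill implicit hydrogens from standard valence (C 4, N 3, O 2, S 2, halogen 1):
  atom 1: N, bond orders sum to 1 (valence 3) → 2 H
  atom 2: C, bond orders sum to 4 (valence 4) → 0 H
  atom 3: C, bond orders sum to 3 (valence 4) → 1 H
  atom 4: C, bond orders sum to 3 (valence 4) → 1 H
  atom 5: C, bond orders sum to 3 (valence 4) → 1 H
  atom 6: C, bond orders sum to 4 (valence 4) → 0 H
  atom 7: C, bond orders sum to 3 (valence 4) → 1 H
  atom 8: C, bond orders sum to 3 (valence 4) → 1 H
  atom 9: C, bond orders sum to 2 (valence 4) → 2 H
  atom 10: C, bond orders sum to 1 (valence 4) → 3 H
  atom 11: C, bond orders sum to 4 (valence 4) → 0 H
  atom 12: N, bond orders sum to 3 (valence 3) → 0 H
Total hydrogens: 12.

12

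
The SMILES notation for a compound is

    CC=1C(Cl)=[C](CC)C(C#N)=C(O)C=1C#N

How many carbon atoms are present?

Count every carbon token in the SMILES (each C, including those in ring-closure positions and inside branches).
Carbon count: 11.

11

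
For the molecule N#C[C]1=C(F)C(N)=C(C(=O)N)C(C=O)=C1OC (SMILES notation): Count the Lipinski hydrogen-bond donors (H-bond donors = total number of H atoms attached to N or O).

Donors: find every N or O and count the H atoms it carries.
  atom 1 (N): bond orders sum to 3 → 0 H
  atom 7 (N): bond orders sum to 1 → 2 H
  atom 10 (O): bond orders sum to 2 → 0 H
  atom 11 (N): bond orders sum to 1 → 2 H
  atom 14 (O): bond orders sum to 2 → 0 H
  atom 16 (O): bond orders sum to 2 → 0 H
Lipinski HBD = 4.

4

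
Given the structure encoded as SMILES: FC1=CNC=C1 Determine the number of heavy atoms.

6

Every atom symbol written in the SMILES (organic subset) is one heavy atom; implicit H are not written.
Heavy atoms by element → C:4, F:1, N:1.
Total: 6.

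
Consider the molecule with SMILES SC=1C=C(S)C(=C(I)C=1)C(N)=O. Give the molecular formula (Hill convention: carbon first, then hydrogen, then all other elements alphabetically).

C7H6INOS2

Walk through each heavy atom and fill implicit hydrogens from standard valence (C 4, N 3, O 2, S 2, halogen 1):
  atom 1: S, bond orders sum to 1 (valence 2) → 1 H
  atom 2: C, bond orders sum to 4 (valence 4) → 0 H
  atom 3: C, bond orders sum to 3 (valence 4) → 1 H
  atom 4: C, bond orders sum to 4 (valence 4) → 0 H
  atom 5: S, bond orders sum to 1 (valence 2) → 1 H
  atom 6: C, bond orders sum to 4 (valence 4) → 0 H
  atom 7: C, bond orders sum to 4 (valence 4) → 0 H
  atom 8: I (halogen, monovalent) → 0 H
  atom 9: C, bond orders sum to 3 (valence 4) → 1 H
  atom 10: C, bond orders sum to 4 (valence 4) → 0 H
  atom 11: N, bond orders sum to 1 (valence 3) → 2 H
  atom 12: O, bond orders sum to 2 (valence 2) → 0 H
Totals → C:7, H:6, I:1, N:1, O:1, S:2.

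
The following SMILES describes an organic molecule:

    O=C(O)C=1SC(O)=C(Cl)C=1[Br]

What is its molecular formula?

C5H2BrClO3S

Walk through each heavy atom and fill implicit hydrogens from standard valence (C 4, N 3, O 2, S 2, halogen 1):
  atom 1: O, bond orders sum to 2 (valence 2) → 0 H
  atom 2: C, bond orders sum to 4 (valence 4) → 0 H
  atom 3: O, bond orders sum to 1 (valence 2) → 1 H
  atom 4: C, bond orders sum to 4 (valence 4) → 0 H
  atom 5: S, bond orders sum to 2 (valence 2) → 0 H
  atom 6: C, bond orders sum to 4 (valence 4) → 0 H
  atom 7: O, bond orders sum to 1 (valence 2) → 1 H
  atom 8: C, bond orders sum to 4 (valence 4) → 0 H
  atom 9: Cl (halogen, monovalent) → 0 H
  atom 10: C, bond orders sum to 4 (valence 4) → 0 H
  atom 11: Br with explicit H count 0
Totals → C:5, H:2, Br:1, Cl:1, O:3, S:1.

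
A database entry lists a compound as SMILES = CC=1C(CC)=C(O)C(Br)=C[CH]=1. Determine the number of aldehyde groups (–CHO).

0

Scan the SMILES for the aldehyde motif — none present.
Groups that are present: 1 hydroxyl.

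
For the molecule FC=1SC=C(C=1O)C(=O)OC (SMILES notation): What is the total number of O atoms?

Scan the SMILES for O atoms (remember two-letter symbols like Cl and Br are single atoms).
Oxygen count: 3.

3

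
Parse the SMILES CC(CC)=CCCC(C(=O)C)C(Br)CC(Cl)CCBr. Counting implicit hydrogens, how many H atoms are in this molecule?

Walk through each heavy atom and fill implicit hydrogens from standard valence (C 4, N 3, O 2, S 2, halogen 1):
  atom 1: C, bond orders sum to 1 (valence 4) → 3 H
  atom 2: C, bond orders sum to 4 (valence 4) → 0 H
  atom 3: C, bond orders sum to 2 (valence 4) → 2 H
  atom 4: C, bond orders sum to 1 (valence 4) → 3 H
  atom 5: C, bond orders sum to 3 (valence 4) → 1 H
  atom 6: C, bond orders sum to 2 (valence 4) → 2 H
  atom 7: C, bond orders sum to 2 (valence 4) → 2 H
  atom 8: C, bond orders sum to 3 (valence 4) → 1 H
  atom 9: C, bond orders sum to 4 (valence 4) → 0 H
  atom 10: O, bond orders sum to 2 (valence 2) → 0 H
  atom 11: C, bond orders sum to 1 (valence 4) → 3 H
  atom 12: C, bond orders sum to 3 (valence 4) → 1 H
  atom 13: Br (halogen, monovalent) → 0 H
  atom 14: C, bond orders sum to 2 (valence 4) → 2 H
  atom 15: C, bond orders sum to 3 (valence 4) → 1 H
  atom 16: Cl (halogen, monovalent) → 0 H
  atom 17: C, bond orders sum to 2 (valence 4) → 2 H
  atom 18: C, bond orders sum to 2 (valence 4) → 2 H
  atom 19: Br (halogen, monovalent) → 0 H
Total hydrogens: 25.

25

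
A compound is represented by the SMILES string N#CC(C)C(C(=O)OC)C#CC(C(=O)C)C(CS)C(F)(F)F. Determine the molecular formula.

C14H16F3NO3S

Walk through each heavy atom and fill implicit hydrogens from standard valence (C 4, N 3, O 2, S 2, halogen 1):
  atom 1: N, bond orders sum to 3 (valence 3) → 0 H
  atom 2: C, bond orders sum to 4 (valence 4) → 0 H
  atom 3: C, bond orders sum to 3 (valence 4) → 1 H
  atom 4: C, bond orders sum to 1 (valence 4) → 3 H
  atom 5: C, bond orders sum to 3 (valence 4) → 1 H
  atom 6: C, bond orders sum to 4 (valence 4) → 0 H
  atom 7: O, bond orders sum to 2 (valence 2) → 0 H
  atom 8: O, bond orders sum to 2 (valence 2) → 0 H
  atom 9: C, bond orders sum to 1 (valence 4) → 3 H
  atom 10: C, bond orders sum to 4 (valence 4) → 0 H
  atom 11: C, bond orders sum to 4 (valence 4) → 0 H
  atom 12: C, bond orders sum to 3 (valence 4) → 1 H
  atom 13: C, bond orders sum to 4 (valence 4) → 0 H
  atom 14: O, bond orders sum to 2 (valence 2) → 0 H
  atom 15: C, bond orders sum to 1 (valence 4) → 3 H
  atom 16: C, bond orders sum to 3 (valence 4) → 1 H
  atom 17: C, bond orders sum to 2 (valence 4) → 2 H
  atom 18: S, bond orders sum to 1 (valence 2) → 1 H
  atom 19: C, bond orders sum to 4 (valence 4) → 0 H
  atom 20: F (halogen, monovalent) → 0 H
  atom 21: F (halogen, monovalent) → 0 H
  atom 22: F (halogen, monovalent) → 0 H
Totals → C:14, H:16, F:3, N:1, O:3, S:1.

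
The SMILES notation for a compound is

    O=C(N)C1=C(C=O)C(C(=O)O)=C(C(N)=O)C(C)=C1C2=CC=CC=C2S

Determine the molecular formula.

C17H14N2O5S

Walk through each heavy atom and fill implicit hydrogens from standard valence (C 4, N 3, O 2, S 2, halogen 1):
  atom 1: O, bond orders sum to 2 (valence 2) → 0 H
  atom 2: C, bond orders sum to 4 (valence 4) → 0 H
  atom 3: N, bond orders sum to 1 (valence 3) → 2 H
  atom 4: C, bond orders sum to 4 (valence 4) → 0 H
  atom 5: C, bond orders sum to 4 (valence 4) → 0 H
  atom 6: C, bond orders sum to 3 (valence 4) → 1 H
  atom 7: O, bond orders sum to 2 (valence 2) → 0 H
  atom 8: C, bond orders sum to 4 (valence 4) → 0 H
  atom 9: C, bond orders sum to 4 (valence 4) → 0 H
  atom 10: O, bond orders sum to 2 (valence 2) → 0 H
  atom 11: O, bond orders sum to 1 (valence 2) → 1 H
  atom 12: C, bond orders sum to 4 (valence 4) → 0 H
  atom 13: C, bond orders sum to 4 (valence 4) → 0 H
  atom 14: N, bond orders sum to 1 (valence 3) → 2 H
  atom 15: O, bond orders sum to 2 (valence 2) → 0 H
  atom 16: C, bond orders sum to 4 (valence 4) → 0 H
  atom 17: C, bond orders sum to 1 (valence 4) → 3 H
  atom 18: C, bond orders sum to 4 (valence 4) → 0 H
  atom 19: C, bond orders sum to 4 (valence 4) → 0 H
  atom 20: C, bond orders sum to 3 (valence 4) → 1 H
  atom 21: C, bond orders sum to 3 (valence 4) → 1 H
  atom 22: C, bond orders sum to 3 (valence 4) → 1 H
  atom 23: C, bond orders sum to 3 (valence 4) → 1 H
  atom 24: C, bond orders sum to 4 (valence 4) → 0 H
  atom 25: S, bond orders sum to 1 (valence 2) → 1 H
Totals → C:17, H:14, N:2, O:5, S:1.
In Hill order: C17H14N2O5S.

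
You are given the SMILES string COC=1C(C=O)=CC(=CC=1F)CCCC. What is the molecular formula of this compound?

Walk through each heavy atom and fill implicit hydrogens from standard valence (C 4, N 3, O 2, S 2, halogen 1):
  atom 1: C, bond orders sum to 1 (valence 4) → 3 H
  atom 2: O, bond orders sum to 2 (valence 2) → 0 H
  atom 3: C, bond orders sum to 4 (valence 4) → 0 H
  atom 4: C, bond orders sum to 4 (valence 4) → 0 H
  atom 5: C, bond orders sum to 3 (valence 4) → 1 H
  atom 6: O, bond orders sum to 2 (valence 2) → 0 H
  atom 7: C, bond orders sum to 3 (valence 4) → 1 H
  atom 8: C, bond orders sum to 4 (valence 4) → 0 H
  atom 9: C, bond orders sum to 3 (valence 4) → 1 H
  atom 10: C, bond orders sum to 4 (valence 4) → 0 H
  atom 11: F (halogen, monovalent) → 0 H
  atom 12: C, bond orders sum to 2 (valence 4) → 2 H
  atom 13: C, bond orders sum to 2 (valence 4) → 2 H
  atom 14: C, bond orders sum to 2 (valence 4) → 2 H
  atom 15: C, bond orders sum to 1 (valence 4) → 3 H
Totals → C:12, H:15, F:1, O:2.
In Hill order: C12H15FO2.

C12H15FO2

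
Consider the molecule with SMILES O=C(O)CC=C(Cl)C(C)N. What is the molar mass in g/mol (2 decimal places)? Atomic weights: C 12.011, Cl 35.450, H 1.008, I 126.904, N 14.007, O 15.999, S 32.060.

First, the molecular formula is C6H10ClNO2 (counting implicit H from valence).
  C: 6 × 12.011 = 72.066
  Cl: 1 × 35.450 = 35.450
  H: 10 × 1.008 = 10.080
  N: 1 × 14.007 = 14.007
  O: 2 × 15.999 = 31.998
Sum: 6×12.011 + 1×35.450 + 10×1.008 + 1×14.007 + 2×15.999 = 163.601 → 163.60 g/mol.

163.60 g/mol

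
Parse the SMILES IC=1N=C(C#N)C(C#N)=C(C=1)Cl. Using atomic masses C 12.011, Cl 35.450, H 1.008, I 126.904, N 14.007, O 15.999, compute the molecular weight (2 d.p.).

First, the molecular formula is C7HClIN3 (counting implicit H from valence).
  C: 7 × 12.011 = 84.077
  Cl: 1 × 35.450 = 35.450
  H: 1 × 1.008 = 1.008
  I: 1 × 126.904 = 126.904
  N: 3 × 14.007 = 42.021
Sum: 7×12.011 + 1×35.450 + 1×1.008 + 1×126.904 + 3×14.007 = 289.460 → 289.46 g/mol.

289.46 g/mol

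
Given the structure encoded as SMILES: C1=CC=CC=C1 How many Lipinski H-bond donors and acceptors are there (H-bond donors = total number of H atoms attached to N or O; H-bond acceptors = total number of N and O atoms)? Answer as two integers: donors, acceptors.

0, 0

Donors: find every N or O and count the H atoms it carries.
  (no N or O atoms present)
Lipinski HBD = 0.
Acceptors: N atoms = 0, O atoms = 0 → HBA = 0.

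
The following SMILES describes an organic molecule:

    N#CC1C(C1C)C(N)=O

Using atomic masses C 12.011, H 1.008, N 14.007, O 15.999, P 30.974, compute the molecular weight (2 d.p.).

124.14 g/mol

First, the molecular formula is C6H8N2O (counting implicit H from valence).
  C: 6 × 12.011 = 72.066
  H: 8 × 1.008 = 8.064
  N: 2 × 14.007 = 28.014
  O: 1 × 15.999 = 15.999
Sum: 6×12.011 + 8×1.008 + 2×14.007 + 1×15.999 = 124.143 → 124.14 g/mol.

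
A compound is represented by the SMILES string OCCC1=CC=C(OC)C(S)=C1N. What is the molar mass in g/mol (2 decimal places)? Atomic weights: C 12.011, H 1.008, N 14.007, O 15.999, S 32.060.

199.27 g/mol

First, the molecular formula is C9H13NO2S (counting implicit H from valence).
  C: 9 × 12.011 = 108.099
  H: 13 × 1.008 = 13.104
  N: 1 × 14.007 = 14.007
  O: 2 × 15.999 = 31.998
  S: 1 × 32.060 = 32.060
Sum: 9×12.011 + 13×1.008 + 1×14.007 + 2×15.999 + 1×32.060 = 199.268 → 199.27 g/mol.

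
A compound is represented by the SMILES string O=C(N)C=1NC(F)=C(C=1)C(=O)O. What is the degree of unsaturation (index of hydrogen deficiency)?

Degree of unsaturation = (number of rings) + (number of π bonds).
Ring closures in the SMILES: 1.
π bonds: 4 double bonds (each 1 DoU) → 4 DoU from unsaturation.
Total DoU = 1 + 4 = 5.

5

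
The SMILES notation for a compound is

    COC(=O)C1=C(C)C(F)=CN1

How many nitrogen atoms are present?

1

Scan the SMILES for N atoms (remember two-letter symbols like Cl and Br are single atoms).
Nitrogen count: 1.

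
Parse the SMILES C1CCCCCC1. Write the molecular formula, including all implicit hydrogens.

Walk through each heavy atom and fill implicit hydrogens from standard valence (C 4, N 3, O 2, S 2, halogen 1):
  atom 1: C, bond orders sum to 2 (valence 4) → 2 H
  atom 2: C, bond orders sum to 2 (valence 4) → 2 H
  atom 3: C, bond orders sum to 2 (valence 4) → 2 H
  atom 4: C, bond orders sum to 2 (valence 4) → 2 H
  atom 5: C, bond orders sum to 2 (valence 4) → 2 H
  atom 6: C, bond orders sum to 2 (valence 4) → 2 H
  atom 7: C, bond orders sum to 2 (valence 4) → 2 H
Totals → C:7, H:14.
In Hill order: C7H14.

C7H14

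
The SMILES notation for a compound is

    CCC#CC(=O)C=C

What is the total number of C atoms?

Count every carbon token in the SMILES (each C, including those in ring-closure positions and inside branches).
Carbon count: 7.

7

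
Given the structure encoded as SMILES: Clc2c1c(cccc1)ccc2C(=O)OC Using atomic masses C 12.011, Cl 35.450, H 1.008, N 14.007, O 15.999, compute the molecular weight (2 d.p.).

220.65 g/mol

First, the molecular formula is C12H9ClO2 (counting implicit H from valence).
  C: 12 × 12.011 = 144.132
  Cl: 1 × 35.450 = 35.450
  H: 9 × 1.008 = 9.072
  O: 2 × 15.999 = 31.998
Sum: 12×12.011 + 1×35.450 + 9×1.008 + 2×15.999 = 220.652 → 220.65 g/mol.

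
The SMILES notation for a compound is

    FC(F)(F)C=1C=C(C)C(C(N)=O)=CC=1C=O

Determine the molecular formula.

C10H8F3NO2

Walk through each heavy atom and fill implicit hydrogens from standard valence (C 4, N 3, O 2, S 2, halogen 1):
  atom 1: F (halogen, monovalent) → 0 H
  atom 2: C, bond orders sum to 4 (valence 4) → 0 H
  atom 3: F (halogen, monovalent) → 0 H
  atom 4: F (halogen, monovalent) → 0 H
  atom 5: C, bond orders sum to 4 (valence 4) → 0 H
  atom 6: C, bond orders sum to 3 (valence 4) → 1 H
  atom 7: C, bond orders sum to 4 (valence 4) → 0 H
  atom 8: C, bond orders sum to 1 (valence 4) → 3 H
  atom 9: C, bond orders sum to 4 (valence 4) → 0 H
  atom 10: C, bond orders sum to 4 (valence 4) → 0 H
  atom 11: N, bond orders sum to 1 (valence 3) → 2 H
  atom 12: O, bond orders sum to 2 (valence 2) → 0 H
  atom 13: C, bond orders sum to 3 (valence 4) → 1 H
  atom 14: C, bond orders sum to 4 (valence 4) → 0 H
  atom 15: C, bond orders sum to 3 (valence 4) → 1 H
  atom 16: O, bond orders sum to 2 (valence 2) → 0 H
Totals → C:10, H:8, F:3, N:1, O:2.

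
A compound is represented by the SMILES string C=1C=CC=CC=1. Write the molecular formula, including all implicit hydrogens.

Walk through each heavy atom and fill implicit hydrogens from standard valence (C 4, N 3, O 2, S 2, halogen 1):
  atom 1: C, bond orders sum to 3 (valence 4) → 1 H
  atom 2: C, bond orders sum to 3 (valence 4) → 1 H
  atom 3: C, bond orders sum to 3 (valence 4) → 1 H
  atom 4: C, bond orders sum to 3 (valence 4) → 1 H
  atom 5: C, bond orders sum to 3 (valence 4) → 1 H
  atom 6: C, bond orders sum to 3 (valence 4) → 1 H
Totals → C:6, H:6.
In Hill order: C6H6.

C6H6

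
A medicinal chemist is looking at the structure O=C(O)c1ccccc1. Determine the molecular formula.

C7H6O2

Walk through each heavy atom and fill implicit hydrogens from standard valence (C 4, N 3, O 2, S 2, halogen 1); for lowercase aromatic atoms, an aromatic c carries 1 H when it has two neighbours and 0 H with three, and aromatic n carries 0 H:
  atom 1: O, bond orders sum to 2 (valence 2) → 0 H
  atom 2: C, bond orders sum to 4 (valence 4) → 0 H
  atom 3: O, bond orders sum to 1 (valence 2) → 1 H
  atom 4: aromatic c, 3 neighbours → 0 H
  atom 5: aromatic c, 2 neighbours → 1 H
  atom 6: aromatic c, 2 neighbours → 1 H
  atom 7: aromatic c, 2 neighbours → 1 H
  atom 8: aromatic c, 2 neighbours → 1 H
  atom 9: aromatic c, 2 neighbours → 1 H
Totals → C:7, H:6, O:2.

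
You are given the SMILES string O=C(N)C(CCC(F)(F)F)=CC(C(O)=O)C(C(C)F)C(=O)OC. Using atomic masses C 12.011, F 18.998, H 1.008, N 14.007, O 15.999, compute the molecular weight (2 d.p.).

First, the molecular formula is C13H17F4NO5 (counting implicit H from valence).
  C: 13 × 12.011 = 156.143
  F: 4 × 18.998 = 75.992
  H: 17 × 1.008 = 17.136
  N: 1 × 14.007 = 14.007
  O: 5 × 15.999 = 79.995
Sum: 13×12.011 + 4×18.998 + 17×1.008 + 1×14.007 + 5×15.999 = 343.273 → 343.27 g/mol.

343.27 g/mol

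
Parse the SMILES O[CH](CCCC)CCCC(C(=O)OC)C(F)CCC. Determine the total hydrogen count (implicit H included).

29

Walk through each heavy atom and fill implicit hydrogens from standard valence (C 4, N 3, O 2, S 2, halogen 1):
  atom 1: O, bond orders sum to 1 (valence 2) → 1 H
  atom 2: C with explicit H count 1
  atom 3: C, bond orders sum to 2 (valence 4) → 2 H
  atom 4: C, bond orders sum to 2 (valence 4) → 2 H
  atom 5: C, bond orders sum to 2 (valence 4) → 2 H
  atom 6: C, bond orders sum to 1 (valence 4) → 3 H
  atom 7: C, bond orders sum to 2 (valence 4) → 2 H
  atom 8: C, bond orders sum to 2 (valence 4) → 2 H
  atom 9: C, bond orders sum to 2 (valence 4) → 2 H
  atom 10: C, bond orders sum to 3 (valence 4) → 1 H
  atom 11: C, bond orders sum to 4 (valence 4) → 0 H
  atom 12: O, bond orders sum to 2 (valence 2) → 0 H
  atom 13: O, bond orders sum to 2 (valence 2) → 0 H
  atom 14: C, bond orders sum to 1 (valence 4) → 3 H
  atom 15: C, bond orders sum to 3 (valence 4) → 1 H
  atom 16: F (halogen, monovalent) → 0 H
  atom 17: C, bond orders sum to 2 (valence 4) → 2 H
  atom 18: C, bond orders sum to 2 (valence 4) → 2 H
  atom 19: C, bond orders sum to 1 (valence 4) → 3 H
Total hydrogens: 29.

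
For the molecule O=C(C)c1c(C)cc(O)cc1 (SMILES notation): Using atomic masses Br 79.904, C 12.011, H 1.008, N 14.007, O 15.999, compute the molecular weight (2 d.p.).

First, the molecular formula is C9H10O2 (counting implicit H from valence).
  C: 9 × 12.011 = 108.099
  H: 10 × 1.008 = 10.080
  O: 2 × 15.999 = 31.998
Sum: 9×12.011 + 10×1.008 + 2×15.999 = 150.177 → 150.18 g/mol.

150.18 g/mol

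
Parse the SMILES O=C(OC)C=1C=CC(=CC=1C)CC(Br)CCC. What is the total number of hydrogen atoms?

19

Walk through each heavy atom and fill implicit hydrogens from standard valence (C 4, N 3, O 2, S 2, halogen 1):
  atom 1: O, bond orders sum to 2 (valence 2) → 0 H
  atom 2: C, bond orders sum to 4 (valence 4) → 0 H
  atom 3: O, bond orders sum to 2 (valence 2) → 0 H
  atom 4: C, bond orders sum to 1 (valence 4) → 3 H
  atom 5: C, bond orders sum to 4 (valence 4) → 0 H
  atom 6: C, bond orders sum to 3 (valence 4) → 1 H
  atom 7: C, bond orders sum to 3 (valence 4) → 1 H
  atom 8: C, bond orders sum to 4 (valence 4) → 0 H
  atom 9: C, bond orders sum to 3 (valence 4) → 1 H
  atom 10: C, bond orders sum to 4 (valence 4) → 0 H
  atom 11: C, bond orders sum to 1 (valence 4) → 3 H
  atom 12: C, bond orders sum to 2 (valence 4) → 2 H
  atom 13: C, bond orders sum to 3 (valence 4) → 1 H
  atom 14: Br (halogen, monovalent) → 0 H
  atom 15: C, bond orders sum to 2 (valence 4) → 2 H
  atom 16: C, bond orders sum to 2 (valence 4) → 2 H
  atom 17: C, bond orders sum to 1 (valence 4) → 3 H
Total hydrogens: 19.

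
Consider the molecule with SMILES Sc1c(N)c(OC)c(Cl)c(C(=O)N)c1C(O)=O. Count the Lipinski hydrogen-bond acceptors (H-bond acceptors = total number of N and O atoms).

6

N atoms: 2; O atoms: 4.
Lipinski HBA = 2 + 4 = 6.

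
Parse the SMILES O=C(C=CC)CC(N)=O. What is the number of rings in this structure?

In SMILES, each pair of matching ring-closure digits denotes one ring-closing bond; the number of such bonds equals the number of independent rings.
Ring-closure bonds here: 0.

0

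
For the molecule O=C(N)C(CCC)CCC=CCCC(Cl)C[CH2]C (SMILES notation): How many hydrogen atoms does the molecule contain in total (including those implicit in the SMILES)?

Walk through each heavy atom and fill implicit hydrogens from standard valence (C 4, N 3, O 2, S 2, halogen 1):
  atom 1: O, bond orders sum to 2 (valence 2) → 0 H
  atom 2: C, bond orders sum to 4 (valence 4) → 0 H
  atom 3: N, bond orders sum to 1 (valence 3) → 2 H
  atom 4: C, bond orders sum to 3 (valence 4) → 1 H
  atom 5: C, bond orders sum to 2 (valence 4) → 2 H
  atom 6: C, bond orders sum to 2 (valence 4) → 2 H
  atom 7: C, bond orders sum to 1 (valence 4) → 3 H
  atom 8: C, bond orders sum to 2 (valence 4) → 2 H
  atom 9: C, bond orders sum to 2 (valence 4) → 2 H
  atom 10: C, bond orders sum to 3 (valence 4) → 1 H
  atom 11: C, bond orders sum to 3 (valence 4) → 1 H
  atom 12: C, bond orders sum to 2 (valence 4) → 2 H
  atom 13: C, bond orders sum to 2 (valence 4) → 2 H
  atom 14: C, bond orders sum to 3 (valence 4) → 1 H
  atom 15: Cl (halogen, monovalent) → 0 H
  atom 16: C, bond orders sum to 2 (valence 4) → 2 H
  atom 17: C with explicit H count 2
  atom 18: C, bond orders sum to 1 (valence 4) → 3 H
Total hydrogens: 28.

28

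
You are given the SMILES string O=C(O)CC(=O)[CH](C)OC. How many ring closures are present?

In SMILES, each pair of matching ring-closure digits denotes one ring-closing bond; the number of such bonds equals the number of independent rings.
Ring-closure bonds here: 0.

0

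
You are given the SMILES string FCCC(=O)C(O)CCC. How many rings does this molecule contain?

0

In SMILES, each pair of matching ring-closure digits denotes one ring-closing bond; the number of such bonds equals the number of independent rings.
Ring-closure bonds here: 0.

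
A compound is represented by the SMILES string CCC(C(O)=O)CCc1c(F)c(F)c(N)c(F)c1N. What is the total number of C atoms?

12

Count every carbon token in the SMILES (each C, including those in ring-closure positions and inside branches).
Carbon count: 12.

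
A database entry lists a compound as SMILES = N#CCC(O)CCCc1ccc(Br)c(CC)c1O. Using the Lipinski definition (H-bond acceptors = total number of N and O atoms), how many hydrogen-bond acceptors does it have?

N atoms: 1; O atoms: 2.
Lipinski HBA = 1 + 2 = 3.

3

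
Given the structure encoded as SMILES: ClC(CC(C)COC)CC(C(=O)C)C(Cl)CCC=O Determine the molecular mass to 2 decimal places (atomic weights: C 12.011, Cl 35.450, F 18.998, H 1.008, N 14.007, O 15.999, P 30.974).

First, the molecular formula is C14H24Cl2O3 (counting implicit H from valence).
  C: 14 × 12.011 = 168.154
  Cl: 2 × 35.450 = 70.900
  H: 24 × 1.008 = 24.192
  O: 3 × 15.999 = 47.997
Sum: 14×12.011 + 2×35.450 + 24×1.008 + 3×15.999 = 311.243 → 311.24 g/mol.

311.24 g/mol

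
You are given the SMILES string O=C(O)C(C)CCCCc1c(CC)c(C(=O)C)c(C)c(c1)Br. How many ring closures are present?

In SMILES, each pair of matching ring-closure digits denotes one ring-closing bond; the number of such bonds equals the number of independent rings.
Ring-closure bonds here: 1.

1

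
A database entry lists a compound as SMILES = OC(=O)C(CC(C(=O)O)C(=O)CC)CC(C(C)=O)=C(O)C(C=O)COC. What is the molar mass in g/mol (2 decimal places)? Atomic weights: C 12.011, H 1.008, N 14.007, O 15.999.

First, the molecular formula is C17H24O9 (counting implicit H from valence).
  C: 17 × 12.011 = 204.187
  H: 24 × 1.008 = 24.192
  O: 9 × 15.999 = 143.991
Sum: 17×12.011 + 24×1.008 + 9×15.999 = 372.370 → 372.37 g/mol.

372.37 g/mol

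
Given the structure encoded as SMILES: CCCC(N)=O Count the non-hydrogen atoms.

Every atom symbol written in the SMILES (organic subset) is one heavy atom; implicit H are not written.
Heavy atoms by element → C:4, N:1, O:1.
Total: 6.

6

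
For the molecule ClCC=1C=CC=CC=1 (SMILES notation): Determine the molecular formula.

C7H7Cl

Walk through each heavy atom and fill implicit hydrogens from standard valence (C 4, N 3, O 2, S 2, halogen 1):
  atom 1: Cl (halogen, monovalent) → 0 H
  atom 2: C, bond orders sum to 2 (valence 4) → 2 H
  atom 3: C, bond orders sum to 4 (valence 4) → 0 H
  atom 4: C, bond orders sum to 3 (valence 4) → 1 H
  atom 5: C, bond orders sum to 3 (valence 4) → 1 H
  atom 6: C, bond orders sum to 3 (valence 4) → 1 H
  atom 7: C, bond orders sum to 3 (valence 4) → 1 H
  atom 8: C, bond orders sum to 3 (valence 4) → 1 H
Totals → C:7, H:7, Cl:1.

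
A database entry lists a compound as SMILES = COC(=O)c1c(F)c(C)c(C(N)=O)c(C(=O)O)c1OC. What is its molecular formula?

Walk through each heavy atom and fill implicit hydrogens from standard valence (C 4, N 3, O 2, S 2, halogen 1); for lowercase aromatic atoms, an aromatic c carries 1 H when it has two neighbours and 0 H with three, and aromatic n carries 0 H:
  atom 1: C, bond orders sum to 1 (valence 4) → 3 H
  atom 2: O, bond orders sum to 2 (valence 2) → 0 H
  atom 3: C, bond orders sum to 4 (valence 4) → 0 H
  atom 4: O, bond orders sum to 2 (valence 2) → 0 H
  atom 5: aromatic c, 3 neighbours → 0 H
  atom 6: aromatic c, 3 neighbours → 0 H
  atom 7: F (halogen, monovalent) → 0 H
  atom 8: aromatic c, 3 neighbours → 0 H
  atom 9: C, bond orders sum to 1 (valence 4) → 3 H
  atom 10: aromatic c, 3 neighbours → 0 H
  atom 11: C, bond orders sum to 4 (valence 4) → 0 H
  atom 12: N, bond orders sum to 1 (valence 3) → 2 H
  atom 13: O, bond orders sum to 2 (valence 2) → 0 H
  atom 14: aromatic c, 3 neighbours → 0 H
  atom 15: C, bond orders sum to 4 (valence 4) → 0 H
  atom 16: O, bond orders sum to 2 (valence 2) → 0 H
  atom 17: O, bond orders sum to 1 (valence 2) → 1 H
  atom 18: aromatic c, 3 neighbours → 0 H
  atom 19: O, bond orders sum to 2 (valence 2) → 0 H
  atom 20: C, bond orders sum to 1 (valence 4) → 3 H
Totals → C:12, H:12, F:1, N:1, O:6.

C12H12FNO6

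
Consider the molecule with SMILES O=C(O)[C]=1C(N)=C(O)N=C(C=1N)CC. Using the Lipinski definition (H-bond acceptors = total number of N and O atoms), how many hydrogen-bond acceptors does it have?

N atoms: 3; O atoms: 3.
Lipinski HBA = 3 + 3 = 6.

6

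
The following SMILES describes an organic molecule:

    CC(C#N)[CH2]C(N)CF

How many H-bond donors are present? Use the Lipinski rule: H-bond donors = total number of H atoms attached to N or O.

2

Donors: find every N or O and count the H atoms it carries.
  atom 4 (N): bond orders sum to 3 → 0 H
  atom 7 (N): bond orders sum to 1 → 2 H
Lipinski HBD = 2.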